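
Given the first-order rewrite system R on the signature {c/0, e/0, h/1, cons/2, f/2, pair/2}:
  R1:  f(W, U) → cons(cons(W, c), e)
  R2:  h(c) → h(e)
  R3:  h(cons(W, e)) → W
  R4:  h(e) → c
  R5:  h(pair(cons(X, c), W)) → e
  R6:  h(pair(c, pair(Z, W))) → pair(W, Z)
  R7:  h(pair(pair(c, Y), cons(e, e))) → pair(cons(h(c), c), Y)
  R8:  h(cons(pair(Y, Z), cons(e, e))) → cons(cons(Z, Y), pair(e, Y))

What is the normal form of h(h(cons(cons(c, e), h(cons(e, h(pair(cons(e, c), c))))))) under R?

1. h(h(cons(cons(c, e), h(cons(e, h(pair(cons(e, c), c)))))))  →  h(h(cons(cons(c, e), h(cons(e, e)))))   [R5 at 1.1.2.1.2]
2. h(h(cons(cons(c, e), h(cons(e, e)))))  →  h(h(cons(cons(c, e), e)))   [R3 at 1.1.2]
3. h(h(cons(cons(c, e), e)))  →  h(cons(c, e))   [R3 at 1]
4. h(cons(c, e))  →  c   [R3 at ε]

c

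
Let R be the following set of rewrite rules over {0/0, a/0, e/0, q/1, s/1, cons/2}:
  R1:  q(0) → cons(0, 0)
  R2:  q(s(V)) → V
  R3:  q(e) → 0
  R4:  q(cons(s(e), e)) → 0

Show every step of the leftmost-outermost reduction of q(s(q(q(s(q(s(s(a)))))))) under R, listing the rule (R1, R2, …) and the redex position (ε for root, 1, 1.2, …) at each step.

a

1. q(s(q(q(s(q(s(s(a))))))))  →  q(q(s(q(s(s(a))))))   [R2 at ε]
2. q(q(s(q(s(s(a))))))  →  q(q(s(s(a))))   [R2 at 1]
3. q(q(s(s(a))))  →  q(s(a))   [R2 at 1]
4. q(s(a))  →  a   [R2 at ε]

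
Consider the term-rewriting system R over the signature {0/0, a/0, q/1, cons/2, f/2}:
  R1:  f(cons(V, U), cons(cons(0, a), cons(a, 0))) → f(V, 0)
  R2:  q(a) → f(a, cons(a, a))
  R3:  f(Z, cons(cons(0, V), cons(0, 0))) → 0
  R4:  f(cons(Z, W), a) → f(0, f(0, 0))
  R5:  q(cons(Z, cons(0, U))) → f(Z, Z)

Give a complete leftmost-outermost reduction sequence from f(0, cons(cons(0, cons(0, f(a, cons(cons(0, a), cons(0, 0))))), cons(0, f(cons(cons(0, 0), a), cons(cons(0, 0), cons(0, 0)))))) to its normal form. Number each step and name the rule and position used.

0

1. f(0, cons(cons(0, cons(0, f(a, cons(cons(0, a), cons(0, 0))))), cons(0, f(cons(cons(0, 0), a), cons(cons(0, 0), cons(0, 0))))))  →  f(0, cons(cons(0, cons(0, 0)), cons(0, f(cons(cons(0, 0), a), cons(cons(0, 0), cons(0, 0))))))   [R3 at 2.1.2.2]
2. f(0, cons(cons(0, cons(0, 0)), cons(0, f(cons(cons(0, 0), a), cons(cons(0, 0), cons(0, 0))))))  →  f(0, cons(cons(0, cons(0, 0)), cons(0, 0)))   [R3 at 2.2.2]
3. f(0, cons(cons(0, cons(0, 0)), cons(0, 0)))  →  0   [R3 at ε]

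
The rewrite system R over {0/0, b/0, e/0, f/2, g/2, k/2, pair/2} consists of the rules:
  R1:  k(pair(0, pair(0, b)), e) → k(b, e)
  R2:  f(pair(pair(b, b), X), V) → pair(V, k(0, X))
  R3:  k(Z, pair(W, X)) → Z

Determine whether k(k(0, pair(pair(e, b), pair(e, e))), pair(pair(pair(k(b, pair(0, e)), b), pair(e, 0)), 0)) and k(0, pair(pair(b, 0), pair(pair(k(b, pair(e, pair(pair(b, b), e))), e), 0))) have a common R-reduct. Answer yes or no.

yes — NF(t₁) = 0, NF(t₂) = 0

Reduce t₁ = k(k(0, pair(pair(e, b), pair(e, e))), pair(pair(pair(k(b, pair(0, e)), b), pair(e, 0)), 0)):
1. k(k(0, pair(pair(e, b), pair(e, e))), pair(pair(pair(k(b, pair(0, e)), b), pair(e, 0)), 0))  →  k(0, pair(pair(e, b), pair(e, e)))   [R3 at ε]
2. k(0, pair(pair(e, b), pair(e, e)))  →  0   [R3 at ε]

Reduce t₂ = k(0, pair(pair(b, 0), pair(pair(k(b, pair(e, pair(pair(b, b), e))), e), 0))):
1. k(0, pair(pair(b, 0), pair(pair(k(b, pair(e, pair(pair(b, b), e))), e), 0)))  →  0   [R3 at ε]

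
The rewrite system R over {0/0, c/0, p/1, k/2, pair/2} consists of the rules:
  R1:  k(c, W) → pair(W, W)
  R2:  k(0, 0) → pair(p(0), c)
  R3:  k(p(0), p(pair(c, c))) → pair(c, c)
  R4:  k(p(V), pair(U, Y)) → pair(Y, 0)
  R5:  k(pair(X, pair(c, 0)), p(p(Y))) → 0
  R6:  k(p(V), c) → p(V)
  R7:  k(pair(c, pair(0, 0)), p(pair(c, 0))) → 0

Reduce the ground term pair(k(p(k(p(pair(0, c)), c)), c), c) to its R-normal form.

1. pair(k(p(k(p(pair(0, c)), c)), c), c)  →  pair(p(k(p(pair(0, c)), c)), c)   [R6 at 1]
2. pair(p(k(p(pair(0, c)), c)), c)  →  pair(p(p(pair(0, c))), c)   [R6 at 1.1]

pair(p(p(pair(0, c))), c)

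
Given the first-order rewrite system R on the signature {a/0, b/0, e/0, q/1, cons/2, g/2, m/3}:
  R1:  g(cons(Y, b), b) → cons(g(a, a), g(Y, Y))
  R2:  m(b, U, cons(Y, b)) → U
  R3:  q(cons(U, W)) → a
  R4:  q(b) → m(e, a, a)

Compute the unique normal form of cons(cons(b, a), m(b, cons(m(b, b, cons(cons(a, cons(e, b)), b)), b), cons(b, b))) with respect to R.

cons(cons(b, a), cons(b, b))

1. cons(cons(b, a), m(b, cons(m(b, b, cons(cons(a, cons(e, b)), b)), b), cons(b, b)))  →  cons(cons(b, a), cons(m(b, b, cons(cons(a, cons(e, b)), b)), b))   [R2 at 2]
2. cons(cons(b, a), cons(m(b, b, cons(cons(a, cons(e, b)), b)), b))  →  cons(cons(b, a), cons(b, b))   [R2 at 2.1]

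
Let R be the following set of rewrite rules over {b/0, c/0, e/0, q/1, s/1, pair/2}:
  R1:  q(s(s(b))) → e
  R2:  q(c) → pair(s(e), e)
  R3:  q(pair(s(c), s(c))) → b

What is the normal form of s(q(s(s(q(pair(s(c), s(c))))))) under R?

s(e)

1. s(q(s(s(q(pair(s(c), s(c)))))))  →  s(q(s(s(b))))   [R3 at 1.1.1.1]
2. s(q(s(s(b))))  →  s(e)   [R1 at 1]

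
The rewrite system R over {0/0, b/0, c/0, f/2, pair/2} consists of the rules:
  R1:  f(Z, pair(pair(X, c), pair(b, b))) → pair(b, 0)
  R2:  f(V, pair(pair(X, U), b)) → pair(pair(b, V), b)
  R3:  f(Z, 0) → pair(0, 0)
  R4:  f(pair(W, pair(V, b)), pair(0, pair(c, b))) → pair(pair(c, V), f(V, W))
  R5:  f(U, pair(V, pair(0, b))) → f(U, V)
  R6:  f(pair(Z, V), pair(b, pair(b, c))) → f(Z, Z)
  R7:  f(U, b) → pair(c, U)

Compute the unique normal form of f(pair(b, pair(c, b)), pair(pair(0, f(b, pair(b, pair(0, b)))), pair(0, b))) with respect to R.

pair(pair(c, c), pair(c, c))

1. f(pair(b, pair(c, b)), pair(pair(0, f(b, pair(b, pair(0, b)))), pair(0, b)))  →  f(pair(b, pair(c, b)), pair(0, f(b, pair(b, pair(0, b)))))   [R5 at ε]
2. f(pair(b, pair(c, b)), pair(0, f(b, pair(b, pair(0, b)))))  →  f(pair(b, pair(c, b)), pair(0, f(b, b)))   [R5 at 2.2]
3. f(pair(b, pair(c, b)), pair(0, f(b, b)))  →  f(pair(b, pair(c, b)), pair(0, pair(c, b)))   [R7 at 2.2]
4. f(pair(b, pair(c, b)), pair(0, pair(c, b)))  →  pair(pair(c, c), f(c, b))   [R4 at ε]
5. pair(pair(c, c), f(c, b))  →  pair(pair(c, c), pair(c, c))   [R7 at 2]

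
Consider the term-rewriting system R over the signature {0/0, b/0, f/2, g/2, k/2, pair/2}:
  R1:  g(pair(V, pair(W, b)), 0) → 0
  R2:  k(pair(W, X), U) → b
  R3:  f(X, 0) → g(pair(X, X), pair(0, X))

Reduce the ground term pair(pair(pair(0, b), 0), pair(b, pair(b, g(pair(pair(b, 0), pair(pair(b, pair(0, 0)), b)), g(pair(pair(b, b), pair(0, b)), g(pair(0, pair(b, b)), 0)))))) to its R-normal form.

pair(pair(pair(0, b), 0), pair(b, pair(b, 0)))

1. pair(pair(pair(0, b), 0), pair(b, pair(b, g(pair(pair(b, 0), pair(pair(b, pair(0, 0)), b)), g(pair(pair(b, b), pair(0, b)), g(pair(0, pair(b, b)), 0))))))  →  pair(pair(pair(0, b), 0), pair(b, pair(b, g(pair(pair(b, 0), pair(pair(b, pair(0, 0)), b)), g(pair(pair(b, b), pair(0, b)), 0)))))   [R1 at 2.2.2.2.2]
2. pair(pair(pair(0, b), 0), pair(b, pair(b, g(pair(pair(b, 0), pair(pair(b, pair(0, 0)), b)), g(pair(pair(b, b), pair(0, b)), 0)))))  →  pair(pair(pair(0, b), 0), pair(b, pair(b, g(pair(pair(b, 0), pair(pair(b, pair(0, 0)), b)), 0))))   [R1 at 2.2.2.2]
3. pair(pair(pair(0, b), 0), pair(b, pair(b, g(pair(pair(b, 0), pair(pair(b, pair(0, 0)), b)), 0))))  →  pair(pair(pair(0, b), 0), pair(b, pair(b, 0)))   [R1 at 2.2.2]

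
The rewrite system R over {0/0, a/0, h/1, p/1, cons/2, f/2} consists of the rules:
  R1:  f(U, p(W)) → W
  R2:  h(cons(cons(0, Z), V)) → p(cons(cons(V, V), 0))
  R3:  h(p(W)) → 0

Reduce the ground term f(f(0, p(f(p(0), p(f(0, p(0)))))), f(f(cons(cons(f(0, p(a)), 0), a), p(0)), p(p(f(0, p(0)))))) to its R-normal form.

1. f(f(0, p(f(p(0), p(f(0, p(0)))))), f(f(cons(cons(f(0, p(a)), 0), a), p(0)), p(p(f(0, p(0))))))  →  f(f(p(0), p(f(0, p(0)))), f(f(cons(cons(f(0, p(a)), 0), a), p(0)), p(p(f(0, p(0))))))   [R1 at 1]
2. f(f(p(0), p(f(0, p(0)))), f(f(cons(cons(f(0, p(a)), 0), a), p(0)), p(p(f(0, p(0))))))  →  f(f(0, p(0)), f(f(cons(cons(f(0, p(a)), 0), a), p(0)), p(p(f(0, p(0))))))   [R1 at 1]
3. f(f(0, p(0)), f(f(cons(cons(f(0, p(a)), 0), a), p(0)), p(p(f(0, p(0))))))  →  f(0, f(f(cons(cons(f(0, p(a)), 0), a), p(0)), p(p(f(0, p(0))))))   [R1 at 1]
4. f(0, f(f(cons(cons(f(0, p(a)), 0), a), p(0)), p(p(f(0, p(0))))))  →  f(0, p(f(0, p(0))))   [R1 at 2]
5. f(0, p(f(0, p(0))))  →  f(0, p(0))   [R1 at ε]
6. f(0, p(0))  →  0   [R1 at ε]

0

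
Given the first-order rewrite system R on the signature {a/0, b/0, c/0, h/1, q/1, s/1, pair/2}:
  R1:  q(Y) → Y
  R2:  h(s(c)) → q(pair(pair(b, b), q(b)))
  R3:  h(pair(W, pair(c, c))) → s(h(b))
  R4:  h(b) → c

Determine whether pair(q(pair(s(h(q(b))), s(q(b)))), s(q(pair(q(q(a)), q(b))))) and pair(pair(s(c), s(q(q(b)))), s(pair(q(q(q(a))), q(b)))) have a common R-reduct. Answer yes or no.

Reduce t₁ = pair(q(pair(s(h(q(b))), s(q(b)))), s(q(pair(q(q(a)), q(b))))):
1. pair(q(pair(s(h(q(b))), s(q(b)))), s(q(pair(q(q(a)), q(b)))))  →  pair(pair(s(h(q(b))), s(q(b))), s(q(pair(q(q(a)), q(b)))))   [R1 at 1]
2. pair(pair(s(h(q(b))), s(q(b))), s(q(pair(q(q(a)), q(b)))))  →  pair(pair(s(h(b)), s(q(b))), s(q(pair(q(q(a)), q(b)))))   [R1 at 1.1.1.1]
3. pair(pair(s(h(b)), s(q(b))), s(q(pair(q(q(a)), q(b)))))  →  pair(pair(s(c), s(q(b))), s(q(pair(q(q(a)), q(b)))))   [R4 at 1.1.1]
4. pair(pair(s(c), s(q(b))), s(q(pair(q(q(a)), q(b)))))  →  pair(pair(s(c), s(b)), s(q(pair(q(q(a)), q(b)))))   [R1 at 1.2.1]
5. pair(pair(s(c), s(b)), s(q(pair(q(q(a)), q(b)))))  →  pair(pair(s(c), s(b)), s(pair(q(q(a)), q(b))))   [R1 at 2.1]
6. pair(pair(s(c), s(b)), s(pair(q(q(a)), q(b))))  →  pair(pair(s(c), s(b)), s(pair(q(a), q(b))))   [R1 at 2.1.1]
7. pair(pair(s(c), s(b)), s(pair(q(a), q(b))))  →  pair(pair(s(c), s(b)), s(pair(a, q(b))))   [R1 at 2.1.1]
8. pair(pair(s(c), s(b)), s(pair(a, q(b))))  →  pair(pair(s(c), s(b)), s(pair(a, b)))   [R1 at 2.1.2]

Reduce t₂ = pair(pair(s(c), s(q(q(b)))), s(pair(q(q(q(a))), q(b)))):
1. pair(pair(s(c), s(q(q(b)))), s(pair(q(q(q(a))), q(b))))  →  pair(pair(s(c), s(q(b))), s(pair(q(q(q(a))), q(b))))   [R1 at 1.2.1]
2. pair(pair(s(c), s(q(b))), s(pair(q(q(q(a))), q(b))))  →  pair(pair(s(c), s(b)), s(pair(q(q(q(a))), q(b))))   [R1 at 1.2.1]
3. pair(pair(s(c), s(b)), s(pair(q(q(q(a))), q(b))))  →  pair(pair(s(c), s(b)), s(pair(q(q(a)), q(b))))   [R1 at 2.1.1]
4. pair(pair(s(c), s(b)), s(pair(q(q(a)), q(b))))  →  pair(pair(s(c), s(b)), s(pair(q(a), q(b))))   [R1 at 2.1.1]
5. pair(pair(s(c), s(b)), s(pair(q(a), q(b))))  →  pair(pair(s(c), s(b)), s(pair(a, q(b))))   [R1 at 2.1.1]
6. pair(pair(s(c), s(b)), s(pair(a, q(b))))  →  pair(pair(s(c), s(b)), s(pair(a, b)))   [R1 at 2.1.2]

yes — NF(t₁) = pair(pair(s(c), s(b)), s(pair(a, b))), NF(t₂) = pair(pair(s(c), s(b)), s(pair(a, b)))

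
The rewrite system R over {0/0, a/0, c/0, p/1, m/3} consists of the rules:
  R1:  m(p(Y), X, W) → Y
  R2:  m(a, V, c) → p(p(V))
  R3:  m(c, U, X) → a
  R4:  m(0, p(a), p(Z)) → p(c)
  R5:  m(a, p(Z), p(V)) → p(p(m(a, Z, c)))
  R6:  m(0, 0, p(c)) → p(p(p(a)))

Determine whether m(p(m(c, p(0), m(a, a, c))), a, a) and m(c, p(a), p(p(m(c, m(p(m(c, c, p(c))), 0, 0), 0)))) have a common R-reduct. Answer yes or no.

Reduce t₁ = m(p(m(c, p(0), m(a, a, c))), a, a):
1. m(p(m(c, p(0), m(a, a, c))), a, a)  →  m(c, p(0), m(a, a, c))   [R1 at ε]
2. m(c, p(0), m(a, a, c))  →  a   [R3 at ε]

Reduce t₂ = m(c, p(a), p(p(m(c, m(p(m(c, c, p(c))), 0, 0), 0)))):
1. m(c, p(a), p(p(m(c, m(p(m(c, c, p(c))), 0, 0), 0))))  →  a   [R3 at ε]

yes — NF(t₁) = a, NF(t₂) = a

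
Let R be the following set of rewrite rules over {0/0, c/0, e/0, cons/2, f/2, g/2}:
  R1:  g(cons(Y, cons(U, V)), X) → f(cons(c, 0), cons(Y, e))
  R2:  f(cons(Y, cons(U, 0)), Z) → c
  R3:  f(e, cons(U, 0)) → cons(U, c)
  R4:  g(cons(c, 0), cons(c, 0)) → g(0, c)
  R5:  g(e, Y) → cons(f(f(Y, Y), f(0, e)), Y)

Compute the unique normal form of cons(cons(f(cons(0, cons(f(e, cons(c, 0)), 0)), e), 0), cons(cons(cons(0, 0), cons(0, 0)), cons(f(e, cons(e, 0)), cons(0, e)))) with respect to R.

1. cons(cons(f(cons(0, cons(f(e, cons(c, 0)), 0)), e), 0), cons(cons(cons(0, 0), cons(0, 0)), cons(f(e, cons(e, 0)), cons(0, e))))  →  cons(cons(c, 0), cons(cons(cons(0, 0), cons(0, 0)), cons(f(e, cons(e, 0)), cons(0, e))))   [R2 at 1.1]
2. cons(cons(c, 0), cons(cons(cons(0, 0), cons(0, 0)), cons(f(e, cons(e, 0)), cons(0, e))))  →  cons(cons(c, 0), cons(cons(cons(0, 0), cons(0, 0)), cons(cons(e, c), cons(0, e))))   [R3 at 2.2.1]

cons(cons(c, 0), cons(cons(cons(0, 0), cons(0, 0)), cons(cons(e, c), cons(0, e))))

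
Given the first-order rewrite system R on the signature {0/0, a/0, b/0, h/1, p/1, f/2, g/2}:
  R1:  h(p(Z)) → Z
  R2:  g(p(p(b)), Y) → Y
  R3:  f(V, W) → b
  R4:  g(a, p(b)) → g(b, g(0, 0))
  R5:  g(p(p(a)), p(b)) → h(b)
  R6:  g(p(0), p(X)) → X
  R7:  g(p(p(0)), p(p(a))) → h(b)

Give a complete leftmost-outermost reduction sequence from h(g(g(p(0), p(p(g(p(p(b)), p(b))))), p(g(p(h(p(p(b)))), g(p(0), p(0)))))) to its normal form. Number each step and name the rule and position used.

1. h(g(g(p(0), p(p(g(p(p(b)), p(b))))), p(g(p(h(p(p(b)))), g(p(0), p(0))))))  →  h(g(p(g(p(p(b)), p(b))), p(g(p(h(p(p(b)))), g(p(0), p(0))))))   [R6 at 1.1]
2. h(g(p(g(p(p(b)), p(b))), p(g(p(h(p(p(b)))), g(p(0), p(0))))))  →  h(g(p(p(b)), p(g(p(h(p(p(b)))), g(p(0), p(0))))))   [R2 at 1.1.1]
3. h(g(p(p(b)), p(g(p(h(p(p(b)))), g(p(0), p(0))))))  →  h(p(g(p(h(p(p(b)))), g(p(0), p(0)))))   [R2 at 1]
4. h(p(g(p(h(p(p(b)))), g(p(0), p(0)))))  →  g(p(h(p(p(b)))), g(p(0), p(0)))   [R1 at ε]
5. g(p(h(p(p(b)))), g(p(0), p(0)))  →  g(p(p(b)), g(p(0), p(0)))   [R1 at 1.1]
6. g(p(p(b)), g(p(0), p(0)))  →  g(p(0), p(0))   [R2 at ε]
7. g(p(0), p(0))  →  0   [R6 at ε]

0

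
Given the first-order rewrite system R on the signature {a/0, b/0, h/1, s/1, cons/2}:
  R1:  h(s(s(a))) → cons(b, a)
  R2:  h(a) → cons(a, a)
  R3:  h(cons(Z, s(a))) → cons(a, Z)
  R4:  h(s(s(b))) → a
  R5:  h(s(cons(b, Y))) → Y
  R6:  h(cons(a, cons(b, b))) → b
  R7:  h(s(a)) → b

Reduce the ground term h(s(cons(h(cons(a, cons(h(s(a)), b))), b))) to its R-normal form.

1. h(s(cons(h(cons(a, cons(h(s(a)), b))), b)))  →  h(s(cons(h(cons(a, cons(b, b))), b)))   [R7 at 1.1.1.1.2.1]
2. h(s(cons(h(cons(a, cons(b, b))), b)))  →  h(s(cons(b, b)))   [R6 at 1.1.1]
3. h(s(cons(b, b)))  →  b   [R5 at ε]

b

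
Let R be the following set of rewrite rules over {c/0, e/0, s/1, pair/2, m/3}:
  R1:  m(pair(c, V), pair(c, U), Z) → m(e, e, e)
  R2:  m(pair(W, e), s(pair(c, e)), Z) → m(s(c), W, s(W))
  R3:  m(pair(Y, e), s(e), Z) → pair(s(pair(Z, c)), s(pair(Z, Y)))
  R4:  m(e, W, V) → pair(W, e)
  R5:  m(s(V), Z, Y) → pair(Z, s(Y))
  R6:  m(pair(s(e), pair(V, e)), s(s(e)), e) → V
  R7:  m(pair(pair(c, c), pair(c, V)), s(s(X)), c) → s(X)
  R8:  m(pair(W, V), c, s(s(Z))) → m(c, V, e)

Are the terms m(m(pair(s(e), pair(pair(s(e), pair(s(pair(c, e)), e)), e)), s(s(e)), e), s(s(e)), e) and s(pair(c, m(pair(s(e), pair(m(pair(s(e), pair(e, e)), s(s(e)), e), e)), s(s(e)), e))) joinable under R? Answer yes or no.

Reduce t₁ = m(m(pair(s(e), pair(pair(s(e), pair(s(pair(c, e)), e)), e)), s(s(e)), e), s(s(e)), e):
1. m(m(pair(s(e), pair(pair(s(e), pair(s(pair(c, e)), e)), e)), s(s(e)), e), s(s(e)), e)  →  m(pair(s(e), pair(s(pair(c, e)), e)), s(s(e)), e)   [R6 at 1]
2. m(pair(s(e), pair(s(pair(c, e)), e)), s(s(e)), e)  →  s(pair(c, e))   [R6 at ε]

Reduce t₂ = s(pair(c, m(pair(s(e), pair(m(pair(s(e), pair(e, e)), s(s(e)), e), e)), s(s(e)), e))):
1. s(pair(c, m(pair(s(e), pair(m(pair(s(e), pair(e, e)), s(s(e)), e), e)), s(s(e)), e)))  →  s(pair(c, m(pair(s(e), pair(e, e)), s(s(e)), e)))   [R6 at 1.2]
2. s(pair(c, m(pair(s(e), pair(e, e)), s(s(e)), e)))  →  s(pair(c, e))   [R6 at 1.2]

yes — NF(t₁) = s(pair(c, e)), NF(t₂) = s(pair(c, e))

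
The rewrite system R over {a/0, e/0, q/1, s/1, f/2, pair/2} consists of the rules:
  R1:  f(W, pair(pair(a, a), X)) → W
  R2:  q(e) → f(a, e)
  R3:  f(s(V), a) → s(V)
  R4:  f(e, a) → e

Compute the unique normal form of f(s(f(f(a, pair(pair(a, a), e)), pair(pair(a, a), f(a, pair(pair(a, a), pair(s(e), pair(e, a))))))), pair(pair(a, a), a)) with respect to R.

1. f(s(f(f(a, pair(pair(a, a), e)), pair(pair(a, a), f(a, pair(pair(a, a), pair(s(e), pair(e, a))))))), pair(pair(a, a), a))  →  s(f(f(a, pair(pair(a, a), e)), pair(pair(a, a), f(a, pair(pair(a, a), pair(s(e), pair(e, a)))))))   [R1 at ε]
2. s(f(f(a, pair(pair(a, a), e)), pair(pair(a, a), f(a, pair(pair(a, a), pair(s(e), pair(e, a)))))))  →  s(f(a, pair(pair(a, a), e)))   [R1 at 1]
3. s(f(a, pair(pair(a, a), e)))  →  s(a)   [R1 at 1]

s(a)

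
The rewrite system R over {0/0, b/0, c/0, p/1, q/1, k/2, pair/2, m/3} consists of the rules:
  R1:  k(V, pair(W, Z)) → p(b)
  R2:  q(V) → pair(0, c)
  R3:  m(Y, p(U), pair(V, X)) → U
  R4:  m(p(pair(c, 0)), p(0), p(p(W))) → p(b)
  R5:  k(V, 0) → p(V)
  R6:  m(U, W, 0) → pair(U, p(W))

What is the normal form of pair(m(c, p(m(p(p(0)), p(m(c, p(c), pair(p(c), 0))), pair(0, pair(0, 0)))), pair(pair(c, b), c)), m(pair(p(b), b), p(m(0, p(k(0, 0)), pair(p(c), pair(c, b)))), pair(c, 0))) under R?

pair(c, p(0))

1. pair(m(c, p(m(p(p(0)), p(m(c, p(c), pair(p(c), 0))), pair(0, pair(0, 0)))), pair(pair(c, b), c)), m(pair(p(b), b), p(m(0, p(k(0, 0)), pair(p(c), pair(c, b)))), pair(c, 0)))  →  pair(m(p(p(0)), p(m(c, p(c), pair(p(c), 0))), pair(0, pair(0, 0))), m(pair(p(b), b), p(m(0, p(k(0, 0)), pair(p(c), pair(c, b)))), pair(c, 0)))   [R3 at 1]
2. pair(m(p(p(0)), p(m(c, p(c), pair(p(c), 0))), pair(0, pair(0, 0))), m(pair(p(b), b), p(m(0, p(k(0, 0)), pair(p(c), pair(c, b)))), pair(c, 0)))  →  pair(m(c, p(c), pair(p(c), 0)), m(pair(p(b), b), p(m(0, p(k(0, 0)), pair(p(c), pair(c, b)))), pair(c, 0)))   [R3 at 1]
3. pair(m(c, p(c), pair(p(c), 0)), m(pair(p(b), b), p(m(0, p(k(0, 0)), pair(p(c), pair(c, b)))), pair(c, 0)))  →  pair(c, m(pair(p(b), b), p(m(0, p(k(0, 0)), pair(p(c), pair(c, b)))), pair(c, 0)))   [R3 at 1]
4. pair(c, m(pair(p(b), b), p(m(0, p(k(0, 0)), pair(p(c), pair(c, b)))), pair(c, 0)))  →  pair(c, m(0, p(k(0, 0)), pair(p(c), pair(c, b))))   [R3 at 2]
5. pair(c, m(0, p(k(0, 0)), pair(p(c), pair(c, b))))  →  pair(c, k(0, 0))   [R3 at 2]
6. pair(c, k(0, 0))  →  pair(c, p(0))   [R5 at 2]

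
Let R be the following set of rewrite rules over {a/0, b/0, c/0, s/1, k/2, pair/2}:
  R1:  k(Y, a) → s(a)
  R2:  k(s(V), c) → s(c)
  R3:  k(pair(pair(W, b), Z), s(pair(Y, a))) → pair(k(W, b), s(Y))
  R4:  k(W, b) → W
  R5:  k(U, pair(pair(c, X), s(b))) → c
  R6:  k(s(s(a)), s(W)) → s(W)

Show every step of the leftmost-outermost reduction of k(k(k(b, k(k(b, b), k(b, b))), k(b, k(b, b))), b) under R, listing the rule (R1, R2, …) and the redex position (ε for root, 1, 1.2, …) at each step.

b

1. k(k(k(b, k(k(b, b), k(b, b))), k(b, k(b, b))), b)  →  k(k(b, k(k(b, b), k(b, b))), k(b, k(b, b)))   [R4 at ε]
2. k(k(b, k(k(b, b), k(b, b))), k(b, k(b, b)))  →  k(k(b, k(b, k(b, b))), k(b, k(b, b)))   [R4 at 1.2.1]
3. k(k(b, k(b, k(b, b))), k(b, k(b, b)))  →  k(k(b, k(b, b)), k(b, k(b, b)))   [R4 at 1.2.2]
4. k(k(b, k(b, b)), k(b, k(b, b)))  →  k(k(b, b), k(b, k(b, b)))   [R4 at 1.2]
5. k(k(b, b), k(b, k(b, b)))  →  k(b, k(b, k(b, b)))   [R4 at 1]
6. k(b, k(b, k(b, b)))  →  k(b, k(b, b))   [R4 at 2.2]
7. k(b, k(b, b))  →  k(b, b)   [R4 at 2]
8. k(b, b)  →  b   [R4 at ε]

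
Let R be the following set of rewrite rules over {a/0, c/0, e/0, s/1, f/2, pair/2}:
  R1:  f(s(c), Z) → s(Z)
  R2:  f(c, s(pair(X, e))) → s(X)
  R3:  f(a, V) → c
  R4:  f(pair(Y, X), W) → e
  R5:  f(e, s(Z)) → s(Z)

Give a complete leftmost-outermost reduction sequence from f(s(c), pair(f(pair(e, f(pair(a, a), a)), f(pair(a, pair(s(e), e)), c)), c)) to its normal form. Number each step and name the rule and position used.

s(pair(e, c))

1. f(s(c), pair(f(pair(e, f(pair(a, a), a)), f(pair(a, pair(s(e), e)), c)), c))  →  s(pair(f(pair(e, f(pair(a, a), a)), f(pair(a, pair(s(e), e)), c)), c))   [R1 at ε]
2. s(pair(f(pair(e, f(pair(a, a), a)), f(pair(a, pair(s(e), e)), c)), c))  →  s(pair(e, c))   [R4 at 1.1]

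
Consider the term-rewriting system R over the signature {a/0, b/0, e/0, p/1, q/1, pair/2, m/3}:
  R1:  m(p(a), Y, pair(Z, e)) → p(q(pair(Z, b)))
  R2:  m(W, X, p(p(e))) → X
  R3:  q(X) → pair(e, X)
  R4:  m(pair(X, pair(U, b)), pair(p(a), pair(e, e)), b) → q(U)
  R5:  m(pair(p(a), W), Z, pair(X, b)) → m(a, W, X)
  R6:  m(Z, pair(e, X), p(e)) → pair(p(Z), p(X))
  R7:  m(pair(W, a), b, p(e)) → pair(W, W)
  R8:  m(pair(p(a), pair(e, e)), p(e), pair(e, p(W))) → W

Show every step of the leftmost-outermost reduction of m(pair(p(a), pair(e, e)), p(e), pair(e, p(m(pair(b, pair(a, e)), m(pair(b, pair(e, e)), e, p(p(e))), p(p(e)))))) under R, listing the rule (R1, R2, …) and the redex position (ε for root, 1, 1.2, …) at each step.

1. m(pair(p(a), pair(e, e)), p(e), pair(e, p(m(pair(b, pair(a, e)), m(pair(b, pair(e, e)), e, p(p(e))), p(p(e))))))  →  m(pair(b, pair(a, e)), m(pair(b, pair(e, e)), e, p(p(e))), p(p(e)))   [R8 at ε]
2. m(pair(b, pair(a, e)), m(pair(b, pair(e, e)), e, p(p(e))), p(p(e)))  →  m(pair(b, pair(e, e)), e, p(p(e)))   [R2 at ε]
3. m(pair(b, pair(e, e)), e, p(p(e)))  →  e   [R2 at ε]

e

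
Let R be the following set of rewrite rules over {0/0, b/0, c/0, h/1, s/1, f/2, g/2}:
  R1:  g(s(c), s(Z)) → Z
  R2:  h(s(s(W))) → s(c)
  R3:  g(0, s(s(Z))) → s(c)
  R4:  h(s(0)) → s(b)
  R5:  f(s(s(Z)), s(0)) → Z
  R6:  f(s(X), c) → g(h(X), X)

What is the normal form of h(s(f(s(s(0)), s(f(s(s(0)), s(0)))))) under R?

1. h(s(f(s(s(0)), s(f(s(s(0)), s(0))))))  →  h(s(f(s(s(0)), s(0))))   [R5 at 1.1.2.1]
2. h(s(f(s(s(0)), s(0))))  →  h(s(0))   [R5 at 1.1]
3. h(s(0))  →  s(b)   [R4 at ε]

s(b)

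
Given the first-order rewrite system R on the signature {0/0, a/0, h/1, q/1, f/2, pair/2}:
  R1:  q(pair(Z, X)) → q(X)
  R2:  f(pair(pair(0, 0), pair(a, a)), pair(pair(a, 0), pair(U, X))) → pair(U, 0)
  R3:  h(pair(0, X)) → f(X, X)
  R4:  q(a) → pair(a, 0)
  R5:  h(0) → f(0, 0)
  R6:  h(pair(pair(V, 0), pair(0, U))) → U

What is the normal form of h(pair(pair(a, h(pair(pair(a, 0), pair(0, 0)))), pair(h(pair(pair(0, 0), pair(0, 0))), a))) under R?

1. h(pair(pair(a, h(pair(pair(a, 0), pair(0, 0)))), pair(h(pair(pair(0, 0), pair(0, 0))), a)))  →  h(pair(pair(a, 0), pair(h(pair(pair(0, 0), pair(0, 0))), a)))   [R6 at 1.1.2]
2. h(pair(pair(a, 0), pair(h(pair(pair(0, 0), pair(0, 0))), a)))  →  h(pair(pair(a, 0), pair(0, a)))   [R6 at 1.2.1]
3. h(pair(pair(a, 0), pair(0, a)))  →  a   [R6 at ε]

a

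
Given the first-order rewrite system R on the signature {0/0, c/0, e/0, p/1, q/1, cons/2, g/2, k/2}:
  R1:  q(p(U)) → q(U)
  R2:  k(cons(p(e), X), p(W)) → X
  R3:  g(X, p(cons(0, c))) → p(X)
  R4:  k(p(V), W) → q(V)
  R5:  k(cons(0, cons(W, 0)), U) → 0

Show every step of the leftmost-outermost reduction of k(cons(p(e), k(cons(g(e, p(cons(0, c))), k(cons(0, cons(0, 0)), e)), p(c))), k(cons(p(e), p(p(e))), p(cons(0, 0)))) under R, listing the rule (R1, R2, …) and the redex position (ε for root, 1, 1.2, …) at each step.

1. k(cons(p(e), k(cons(g(e, p(cons(0, c))), k(cons(0, cons(0, 0)), e)), p(c))), k(cons(p(e), p(p(e))), p(cons(0, 0))))  →  k(cons(p(e), k(cons(p(e), k(cons(0, cons(0, 0)), e)), p(c))), k(cons(p(e), p(p(e))), p(cons(0, 0))))   [R3 at 1.2.1.1]
2. k(cons(p(e), k(cons(p(e), k(cons(0, cons(0, 0)), e)), p(c))), k(cons(p(e), p(p(e))), p(cons(0, 0))))  →  k(cons(p(e), k(cons(0, cons(0, 0)), e)), k(cons(p(e), p(p(e))), p(cons(0, 0))))   [R2 at 1.2]
3. k(cons(p(e), k(cons(0, cons(0, 0)), e)), k(cons(p(e), p(p(e))), p(cons(0, 0))))  →  k(cons(p(e), 0), k(cons(p(e), p(p(e))), p(cons(0, 0))))   [R5 at 1.2]
4. k(cons(p(e), 0), k(cons(p(e), p(p(e))), p(cons(0, 0))))  →  k(cons(p(e), 0), p(p(e)))   [R2 at 2]
5. k(cons(p(e), 0), p(p(e)))  →  0   [R2 at ε]

0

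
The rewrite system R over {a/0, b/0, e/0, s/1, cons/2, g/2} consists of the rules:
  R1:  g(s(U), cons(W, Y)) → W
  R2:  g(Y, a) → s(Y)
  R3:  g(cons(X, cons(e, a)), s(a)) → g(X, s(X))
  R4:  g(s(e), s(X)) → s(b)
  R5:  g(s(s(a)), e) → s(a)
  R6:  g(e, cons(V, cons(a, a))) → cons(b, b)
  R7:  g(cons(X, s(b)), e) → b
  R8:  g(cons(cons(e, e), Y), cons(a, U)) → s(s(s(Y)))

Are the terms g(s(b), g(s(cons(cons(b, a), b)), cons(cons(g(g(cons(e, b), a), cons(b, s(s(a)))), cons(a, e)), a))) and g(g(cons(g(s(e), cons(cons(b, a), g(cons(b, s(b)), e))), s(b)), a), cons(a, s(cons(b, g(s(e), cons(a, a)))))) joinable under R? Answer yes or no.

no — NF(t₁) = b, NF(t₂) = a

Reduce t₁ = g(s(b), g(s(cons(cons(b, a), b)), cons(cons(g(g(cons(e, b), a), cons(b, s(s(a)))), cons(a, e)), a))):
1. g(s(b), g(s(cons(cons(b, a), b)), cons(cons(g(g(cons(e, b), a), cons(b, s(s(a)))), cons(a, e)), a)))  →  g(s(b), cons(g(g(cons(e, b), a), cons(b, s(s(a)))), cons(a, e)))   [R1 at 2]
2. g(s(b), cons(g(g(cons(e, b), a), cons(b, s(s(a)))), cons(a, e)))  →  g(g(cons(e, b), a), cons(b, s(s(a))))   [R1 at ε]
3. g(g(cons(e, b), a), cons(b, s(s(a))))  →  g(s(cons(e, b)), cons(b, s(s(a))))   [R2 at 1]
4. g(s(cons(e, b)), cons(b, s(s(a))))  →  b   [R1 at ε]

Reduce t₂ = g(g(cons(g(s(e), cons(cons(b, a), g(cons(b, s(b)), e))), s(b)), a), cons(a, s(cons(b, g(s(e), cons(a, a)))))):
1. g(g(cons(g(s(e), cons(cons(b, a), g(cons(b, s(b)), e))), s(b)), a), cons(a, s(cons(b, g(s(e), cons(a, a))))))  →  g(s(cons(g(s(e), cons(cons(b, a), g(cons(b, s(b)), e))), s(b))), cons(a, s(cons(b, g(s(e), cons(a, a))))))   [R2 at 1]
2. g(s(cons(g(s(e), cons(cons(b, a), g(cons(b, s(b)), e))), s(b))), cons(a, s(cons(b, g(s(e), cons(a, a))))))  →  a   [R1 at ε]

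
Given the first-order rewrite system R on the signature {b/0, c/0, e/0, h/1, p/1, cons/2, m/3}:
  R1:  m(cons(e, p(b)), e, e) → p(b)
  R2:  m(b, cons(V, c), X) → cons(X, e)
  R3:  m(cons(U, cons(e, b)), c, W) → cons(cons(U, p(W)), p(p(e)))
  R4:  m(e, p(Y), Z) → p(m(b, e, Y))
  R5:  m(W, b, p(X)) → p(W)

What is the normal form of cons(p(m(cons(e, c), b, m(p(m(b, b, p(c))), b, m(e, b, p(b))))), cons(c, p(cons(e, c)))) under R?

1. cons(p(m(cons(e, c), b, m(p(m(b, b, p(c))), b, m(e, b, p(b))))), cons(c, p(cons(e, c))))  →  cons(p(m(cons(e, c), b, m(p(p(b)), b, m(e, b, p(b))))), cons(c, p(cons(e, c))))   [R5 at 1.1.3.1.1]
2. cons(p(m(cons(e, c), b, m(p(p(b)), b, m(e, b, p(b))))), cons(c, p(cons(e, c))))  →  cons(p(m(cons(e, c), b, m(p(p(b)), b, p(e)))), cons(c, p(cons(e, c))))   [R5 at 1.1.3.3]
3. cons(p(m(cons(e, c), b, m(p(p(b)), b, p(e)))), cons(c, p(cons(e, c))))  →  cons(p(m(cons(e, c), b, p(p(p(b))))), cons(c, p(cons(e, c))))   [R5 at 1.1.3]
4. cons(p(m(cons(e, c), b, p(p(p(b))))), cons(c, p(cons(e, c))))  →  cons(p(p(cons(e, c))), cons(c, p(cons(e, c))))   [R5 at 1.1]

cons(p(p(cons(e, c))), cons(c, p(cons(e, c))))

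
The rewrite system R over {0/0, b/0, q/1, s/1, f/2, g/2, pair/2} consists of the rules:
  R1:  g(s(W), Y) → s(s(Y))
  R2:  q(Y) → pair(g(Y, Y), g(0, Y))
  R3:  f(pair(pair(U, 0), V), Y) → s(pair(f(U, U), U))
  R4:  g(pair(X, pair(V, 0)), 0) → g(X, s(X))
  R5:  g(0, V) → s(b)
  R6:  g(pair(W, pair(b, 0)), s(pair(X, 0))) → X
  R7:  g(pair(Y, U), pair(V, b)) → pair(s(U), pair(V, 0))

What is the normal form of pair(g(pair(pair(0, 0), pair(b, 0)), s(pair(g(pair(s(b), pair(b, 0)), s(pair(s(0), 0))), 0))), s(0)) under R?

pair(s(0), s(0))

1. pair(g(pair(pair(0, 0), pair(b, 0)), s(pair(g(pair(s(b), pair(b, 0)), s(pair(s(0), 0))), 0))), s(0))  →  pair(g(pair(s(b), pair(b, 0)), s(pair(s(0), 0))), s(0))   [R6 at 1]
2. pair(g(pair(s(b), pair(b, 0)), s(pair(s(0), 0))), s(0))  →  pair(s(0), s(0))   [R6 at 1]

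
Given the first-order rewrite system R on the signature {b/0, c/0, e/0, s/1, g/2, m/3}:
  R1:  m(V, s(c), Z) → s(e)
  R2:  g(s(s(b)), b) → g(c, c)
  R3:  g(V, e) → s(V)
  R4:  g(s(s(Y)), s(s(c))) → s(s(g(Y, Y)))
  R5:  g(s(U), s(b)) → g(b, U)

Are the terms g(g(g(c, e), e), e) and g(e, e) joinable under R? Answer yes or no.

no — NF(t₁) = s(s(s(c))), NF(t₂) = s(e)

Reduce t₁ = g(g(g(c, e), e), e):
1. g(g(g(c, e), e), e)  →  s(g(g(c, e), e))   [R3 at ε]
2. s(g(g(c, e), e))  →  s(s(g(c, e)))   [R3 at 1]
3. s(s(g(c, e)))  →  s(s(s(c)))   [R3 at 1.1]

Reduce t₂ = g(e, e):
1. g(e, e)  →  s(e)   [R3 at ε]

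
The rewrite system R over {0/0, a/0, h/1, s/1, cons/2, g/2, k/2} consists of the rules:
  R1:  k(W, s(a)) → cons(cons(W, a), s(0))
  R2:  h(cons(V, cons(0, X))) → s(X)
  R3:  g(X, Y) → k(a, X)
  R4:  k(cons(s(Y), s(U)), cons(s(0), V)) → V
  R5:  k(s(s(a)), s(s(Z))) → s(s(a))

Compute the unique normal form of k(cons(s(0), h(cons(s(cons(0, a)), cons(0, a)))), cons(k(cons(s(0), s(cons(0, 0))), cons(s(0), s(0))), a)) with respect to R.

1. k(cons(s(0), h(cons(s(cons(0, a)), cons(0, a)))), cons(k(cons(s(0), s(cons(0, 0))), cons(s(0), s(0))), a))  →  k(cons(s(0), s(a)), cons(k(cons(s(0), s(cons(0, 0))), cons(s(0), s(0))), a))   [R2 at 1.2]
2. k(cons(s(0), s(a)), cons(k(cons(s(0), s(cons(0, 0))), cons(s(0), s(0))), a))  →  k(cons(s(0), s(a)), cons(s(0), a))   [R4 at 2.1]
3. k(cons(s(0), s(a)), cons(s(0), a))  →  a   [R4 at ε]

a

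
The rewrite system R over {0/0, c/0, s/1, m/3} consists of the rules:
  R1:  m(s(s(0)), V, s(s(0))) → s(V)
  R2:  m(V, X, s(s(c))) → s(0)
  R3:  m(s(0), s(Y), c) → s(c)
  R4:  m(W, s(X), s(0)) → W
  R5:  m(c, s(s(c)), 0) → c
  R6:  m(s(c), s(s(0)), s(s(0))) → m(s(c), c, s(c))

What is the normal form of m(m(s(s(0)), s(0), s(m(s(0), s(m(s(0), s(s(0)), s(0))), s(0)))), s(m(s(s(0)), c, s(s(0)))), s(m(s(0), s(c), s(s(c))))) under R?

s(s(s(c)))

1. m(m(s(s(0)), s(0), s(m(s(0), s(m(s(0), s(s(0)), s(0))), s(0)))), s(m(s(s(0)), c, s(s(0)))), s(m(s(0), s(c), s(s(c)))))  →  m(m(s(s(0)), s(0), s(s(0))), s(m(s(s(0)), c, s(s(0)))), s(m(s(0), s(c), s(s(c)))))   [R4 at 1.3.1]
2. m(m(s(s(0)), s(0), s(s(0))), s(m(s(s(0)), c, s(s(0)))), s(m(s(0), s(c), s(s(c)))))  →  m(s(s(0)), s(m(s(s(0)), c, s(s(0)))), s(m(s(0), s(c), s(s(c)))))   [R1 at 1]
3. m(s(s(0)), s(m(s(s(0)), c, s(s(0)))), s(m(s(0), s(c), s(s(c)))))  →  m(s(s(0)), s(s(c)), s(m(s(0), s(c), s(s(c)))))   [R1 at 2.1]
4. m(s(s(0)), s(s(c)), s(m(s(0), s(c), s(s(c)))))  →  m(s(s(0)), s(s(c)), s(s(0)))   [R2 at 3.1]
5. m(s(s(0)), s(s(c)), s(s(0)))  →  s(s(s(c)))   [R1 at ε]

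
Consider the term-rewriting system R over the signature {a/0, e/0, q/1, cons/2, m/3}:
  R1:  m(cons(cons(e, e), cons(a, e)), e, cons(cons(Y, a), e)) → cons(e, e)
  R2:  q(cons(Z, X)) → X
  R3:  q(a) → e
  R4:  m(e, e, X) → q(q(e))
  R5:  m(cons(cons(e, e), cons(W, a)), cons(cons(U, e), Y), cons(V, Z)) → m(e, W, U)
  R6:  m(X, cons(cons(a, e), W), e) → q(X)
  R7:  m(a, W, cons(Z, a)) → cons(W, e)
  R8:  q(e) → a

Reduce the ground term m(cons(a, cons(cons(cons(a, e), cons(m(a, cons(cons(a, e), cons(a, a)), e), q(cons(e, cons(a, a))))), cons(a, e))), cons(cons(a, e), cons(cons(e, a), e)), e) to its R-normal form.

1. m(cons(a, cons(cons(cons(a, e), cons(m(a, cons(cons(a, e), cons(a, a)), e), q(cons(e, cons(a, a))))), cons(a, e))), cons(cons(a, e), cons(cons(e, a), e)), e)  →  q(cons(a, cons(cons(cons(a, e), cons(m(a, cons(cons(a, e), cons(a, a)), e), q(cons(e, cons(a, a))))), cons(a, e))))   [R6 at ε]
2. q(cons(a, cons(cons(cons(a, e), cons(m(a, cons(cons(a, e), cons(a, a)), e), q(cons(e, cons(a, a))))), cons(a, e))))  →  cons(cons(cons(a, e), cons(m(a, cons(cons(a, e), cons(a, a)), e), q(cons(e, cons(a, a))))), cons(a, e))   [R2 at ε]
3. cons(cons(cons(a, e), cons(m(a, cons(cons(a, e), cons(a, a)), e), q(cons(e, cons(a, a))))), cons(a, e))  →  cons(cons(cons(a, e), cons(q(a), q(cons(e, cons(a, a))))), cons(a, e))   [R6 at 1.2.1]
4. cons(cons(cons(a, e), cons(q(a), q(cons(e, cons(a, a))))), cons(a, e))  →  cons(cons(cons(a, e), cons(e, q(cons(e, cons(a, a))))), cons(a, e))   [R3 at 1.2.1]
5. cons(cons(cons(a, e), cons(e, q(cons(e, cons(a, a))))), cons(a, e))  →  cons(cons(cons(a, e), cons(e, cons(a, a))), cons(a, e))   [R2 at 1.2.2]

cons(cons(cons(a, e), cons(e, cons(a, a))), cons(a, e))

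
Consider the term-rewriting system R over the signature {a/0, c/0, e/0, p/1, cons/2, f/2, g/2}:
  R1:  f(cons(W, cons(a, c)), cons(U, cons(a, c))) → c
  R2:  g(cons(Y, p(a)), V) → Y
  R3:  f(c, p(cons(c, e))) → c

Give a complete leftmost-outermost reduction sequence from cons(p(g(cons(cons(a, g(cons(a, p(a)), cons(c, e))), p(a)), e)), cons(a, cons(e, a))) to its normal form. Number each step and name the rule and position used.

1. cons(p(g(cons(cons(a, g(cons(a, p(a)), cons(c, e))), p(a)), e)), cons(a, cons(e, a)))  →  cons(p(cons(a, g(cons(a, p(a)), cons(c, e)))), cons(a, cons(e, a)))   [R2 at 1.1]
2. cons(p(cons(a, g(cons(a, p(a)), cons(c, e)))), cons(a, cons(e, a)))  →  cons(p(cons(a, a)), cons(a, cons(e, a)))   [R2 at 1.1.2]

cons(p(cons(a, a)), cons(a, cons(e, a)))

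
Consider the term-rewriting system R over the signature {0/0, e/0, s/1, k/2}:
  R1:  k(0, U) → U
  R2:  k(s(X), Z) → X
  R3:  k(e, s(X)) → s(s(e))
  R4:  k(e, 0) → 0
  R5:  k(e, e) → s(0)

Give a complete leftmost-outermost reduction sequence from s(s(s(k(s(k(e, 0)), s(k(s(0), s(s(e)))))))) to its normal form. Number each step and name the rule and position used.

s(s(s(0)))

1. s(s(s(k(s(k(e, 0)), s(k(s(0), s(s(e))))))))  →  s(s(s(k(e, 0))))   [R2 at 1.1.1]
2. s(s(s(k(e, 0))))  →  s(s(s(0)))   [R4 at 1.1.1]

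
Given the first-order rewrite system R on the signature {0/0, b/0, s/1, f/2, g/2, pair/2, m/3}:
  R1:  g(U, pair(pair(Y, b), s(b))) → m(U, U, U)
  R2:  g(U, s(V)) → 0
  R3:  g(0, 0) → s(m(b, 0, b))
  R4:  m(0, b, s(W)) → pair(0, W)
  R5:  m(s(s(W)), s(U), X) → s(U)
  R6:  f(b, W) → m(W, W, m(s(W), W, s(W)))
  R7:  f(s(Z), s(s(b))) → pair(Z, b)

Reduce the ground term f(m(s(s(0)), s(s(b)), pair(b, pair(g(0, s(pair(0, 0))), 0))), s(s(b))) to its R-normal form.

1. f(m(s(s(0)), s(s(b)), pair(b, pair(g(0, s(pair(0, 0))), 0))), s(s(b)))  →  f(s(s(b)), s(s(b)))   [R5 at 1]
2. f(s(s(b)), s(s(b)))  →  pair(s(b), b)   [R7 at ε]

pair(s(b), b)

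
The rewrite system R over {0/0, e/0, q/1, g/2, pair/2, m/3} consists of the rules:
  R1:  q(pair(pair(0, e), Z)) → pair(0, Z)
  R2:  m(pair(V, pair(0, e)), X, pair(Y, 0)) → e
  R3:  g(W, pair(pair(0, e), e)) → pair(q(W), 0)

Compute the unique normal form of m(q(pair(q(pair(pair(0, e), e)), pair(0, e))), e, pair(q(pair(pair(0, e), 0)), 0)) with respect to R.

e

1. m(q(pair(q(pair(pair(0, e), e)), pair(0, e))), e, pair(q(pair(pair(0, e), 0)), 0))  →  m(q(pair(pair(0, e), pair(0, e))), e, pair(q(pair(pair(0, e), 0)), 0))   [R1 at 1.1.1]
2. m(q(pair(pair(0, e), pair(0, e))), e, pair(q(pair(pair(0, e), 0)), 0))  →  m(pair(0, pair(0, e)), e, pair(q(pair(pair(0, e), 0)), 0))   [R1 at 1]
3. m(pair(0, pair(0, e)), e, pair(q(pair(pair(0, e), 0)), 0))  →  e   [R2 at ε]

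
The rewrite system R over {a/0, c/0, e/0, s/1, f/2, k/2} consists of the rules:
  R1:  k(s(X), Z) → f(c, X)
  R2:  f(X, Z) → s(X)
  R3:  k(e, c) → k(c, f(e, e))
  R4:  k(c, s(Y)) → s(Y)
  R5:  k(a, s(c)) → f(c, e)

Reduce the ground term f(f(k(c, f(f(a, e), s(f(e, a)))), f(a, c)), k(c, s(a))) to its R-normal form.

1. f(f(k(c, f(f(a, e), s(f(e, a)))), f(a, c)), k(c, s(a)))  →  s(f(k(c, f(f(a, e), s(f(e, a)))), f(a, c)))   [R2 at ε]
2. s(f(k(c, f(f(a, e), s(f(e, a)))), f(a, c)))  →  s(s(k(c, f(f(a, e), s(f(e, a))))))   [R2 at 1]
3. s(s(k(c, f(f(a, e), s(f(e, a))))))  →  s(s(k(c, s(f(a, e)))))   [R2 at 1.1.2]
4. s(s(k(c, s(f(a, e)))))  →  s(s(s(f(a, e))))   [R4 at 1.1]
5. s(s(s(f(a, e))))  →  s(s(s(s(a))))   [R2 at 1.1.1]

s(s(s(s(a))))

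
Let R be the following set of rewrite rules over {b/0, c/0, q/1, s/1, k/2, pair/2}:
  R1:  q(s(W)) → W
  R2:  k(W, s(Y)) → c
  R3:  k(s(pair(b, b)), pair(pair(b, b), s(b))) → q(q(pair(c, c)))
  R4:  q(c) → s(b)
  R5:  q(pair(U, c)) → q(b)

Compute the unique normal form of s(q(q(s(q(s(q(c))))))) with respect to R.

1. s(q(q(s(q(s(q(c)))))))  →  s(q(q(s(q(c)))))   [R1 at 1.1]
2. s(q(q(s(q(c)))))  →  s(q(q(c)))   [R1 at 1.1]
3. s(q(q(c)))  →  s(q(s(b)))   [R4 at 1.1]
4. s(q(s(b)))  →  s(b)   [R1 at 1]

s(b)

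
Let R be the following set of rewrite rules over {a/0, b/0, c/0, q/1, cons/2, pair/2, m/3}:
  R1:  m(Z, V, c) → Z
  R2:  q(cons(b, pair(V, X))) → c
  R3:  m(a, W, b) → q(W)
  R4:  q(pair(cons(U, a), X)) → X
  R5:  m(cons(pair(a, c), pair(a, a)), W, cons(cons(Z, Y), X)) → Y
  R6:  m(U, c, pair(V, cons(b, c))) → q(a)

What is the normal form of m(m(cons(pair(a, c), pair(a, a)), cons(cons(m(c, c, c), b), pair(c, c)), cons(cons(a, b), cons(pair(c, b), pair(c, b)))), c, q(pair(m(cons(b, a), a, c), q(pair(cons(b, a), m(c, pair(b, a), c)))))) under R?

1. m(m(cons(pair(a, c), pair(a, a)), cons(cons(m(c, c, c), b), pair(c, c)), cons(cons(a, b), cons(pair(c, b), pair(c, b)))), c, q(pair(m(cons(b, a), a, c), q(pair(cons(b, a), m(c, pair(b, a), c))))))  →  m(b, c, q(pair(m(cons(b, a), a, c), q(pair(cons(b, a), m(c, pair(b, a), c))))))   [R5 at 1]
2. m(b, c, q(pair(m(cons(b, a), a, c), q(pair(cons(b, a), m(c, pair(b, a), c))))))  →  m(b, c, q(pair(cons(b, a), q(pair(cons(b, a), m(c, pair(b, a), c))))))   [R1 at 3.1.1]
3. m(b, c, q(pair(cons(b, a), q(pair(cons(b, a), m(c, pair(b, a), c))))))  →  m(b, c, q(pair(cons(b, a), m(c, pair(b, a), c))))   [R4 at 3]
4. m(b, c, q(pair(cons(b, a), m(c, pair(b, a), c))))  →  m(b, c, m(c, pair(b, a), c))   [R4 at 3]
5. m(b, c, m(c, pair(b, a), c))  →  m(b, c, c)   [R1 at 3]
6. m(b, c, c)  →  b   [R1 at ε]

b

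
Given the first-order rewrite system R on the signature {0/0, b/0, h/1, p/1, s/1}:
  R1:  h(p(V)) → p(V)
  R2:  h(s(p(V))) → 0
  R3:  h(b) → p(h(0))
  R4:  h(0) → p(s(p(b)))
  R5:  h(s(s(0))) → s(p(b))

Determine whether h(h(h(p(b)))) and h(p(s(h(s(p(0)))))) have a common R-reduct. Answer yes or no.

no — NF(t₁) = p(b), NF(t₂) = p(s(0))

Reduce t₁ = h(h(h(p(b)))):
1. h(h(h(p(b))))  →  h(h(p(b)))   [R1 at 1.1]
2. h(h(p(b)))  →  h(p(b))   [R1 at 1]
3. h(p(b))  →  p(b)   [R1 at ε]

Reduce t₂ = h(p(s(h(s(p(0)))))):
1. h(p(s(h(s(p(0))))))  →  p(s(h(s(p(0)))))   [R1 at ε]
2. p(s(h(s(p(0)))))  →  p(s(0))   [R2 at 1.1]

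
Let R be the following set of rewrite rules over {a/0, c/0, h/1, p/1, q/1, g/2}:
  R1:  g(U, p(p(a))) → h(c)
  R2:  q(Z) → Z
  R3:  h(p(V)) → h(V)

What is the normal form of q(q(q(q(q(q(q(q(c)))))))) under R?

1. q(q(q(q(q(q(q(q(c))))))))  →  q(q(q(q(q(q(q(c)))))))   [R2 at ε]
2. q(q(q(q(q(q(q(c)))))))  →  q(q(q(q(q(q(c))))))   [R2 at ε]
3. q(q(q(q(q(q(c))))))  →  q(q(q(q(q(c)))))   [R2 at ε]
4. q(q(q(q(q(c)))))  →  q(q(q(q(c))))   [R2 at ε]
5. q(q(q(q(c))))  →  q(q(q(c)))   [R2 at ε]
6. q(q(q(c)))  →  q(q(c))   [R2 at ε]
7. q(q(c))  →  q(c)   [R2 at ε]
8. q(c)  →  c   [R2 at ε]

c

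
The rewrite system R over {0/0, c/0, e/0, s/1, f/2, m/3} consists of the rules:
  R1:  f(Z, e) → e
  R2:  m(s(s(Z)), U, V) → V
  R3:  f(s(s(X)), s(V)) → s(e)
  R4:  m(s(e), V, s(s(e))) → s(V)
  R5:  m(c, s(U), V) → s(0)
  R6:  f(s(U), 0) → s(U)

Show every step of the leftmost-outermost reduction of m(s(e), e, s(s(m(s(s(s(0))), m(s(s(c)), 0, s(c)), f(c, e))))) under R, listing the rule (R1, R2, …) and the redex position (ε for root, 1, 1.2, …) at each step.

1. m(s(e), e, s(s(m(s(s(s(0))), m(s(s(c)), 0, s(c)), f(c, e)))))  →  m(s(e), e, s(s(f(c, e))))   [R2 at 3.1.1]
2. m(s(e), e, s(s(f(c, e))))  →  m(s(e), e, s(s(e)))   [R1 at 3.1.1]
3. m(s(e), e, s(s(e)))  →  s(e)   [R4 at ε]

s(e)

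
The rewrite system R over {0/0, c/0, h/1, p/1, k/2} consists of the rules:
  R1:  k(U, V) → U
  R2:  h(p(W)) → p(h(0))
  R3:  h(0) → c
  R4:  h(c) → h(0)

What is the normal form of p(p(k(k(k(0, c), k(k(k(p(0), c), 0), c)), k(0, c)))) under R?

1. p(p(k(k(k(0, c), k(k(k(p(0), c), 0), c)), k(0, c))))  →  p(p(k(k(0, c), k(k(k(p(0), c), 0), c))))   [R1 at 1.1]
2. p(p(k(k(0, c), k(k(k(p(0), c), 0), c))))  →  p(p(k(0, c)))   [R1 at 1.1]
3. p(p(k(0, c)))  →  p(p(0))   [R1 at 1.1]

p(p(0))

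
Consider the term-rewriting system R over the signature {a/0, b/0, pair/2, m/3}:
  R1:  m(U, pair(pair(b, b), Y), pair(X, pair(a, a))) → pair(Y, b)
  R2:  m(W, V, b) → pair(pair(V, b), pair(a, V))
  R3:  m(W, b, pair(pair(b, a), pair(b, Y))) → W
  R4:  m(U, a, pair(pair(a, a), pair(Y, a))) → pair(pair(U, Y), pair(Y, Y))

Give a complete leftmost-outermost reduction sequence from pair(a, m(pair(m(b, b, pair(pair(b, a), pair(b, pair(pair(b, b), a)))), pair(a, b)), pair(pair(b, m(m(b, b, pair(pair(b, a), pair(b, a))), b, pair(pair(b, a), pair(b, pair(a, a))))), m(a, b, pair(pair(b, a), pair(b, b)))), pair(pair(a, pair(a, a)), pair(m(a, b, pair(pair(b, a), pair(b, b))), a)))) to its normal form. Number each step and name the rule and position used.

pair(a, pair(a, b))

1. pair(a, m(pair(m(b, b, pair(pair(b, a), pair(b, pair(pair(b, b), a)))), pair(a, b)), pair(pair(b, m(m(b, b, pair(pair(b, a), pair(b, a))), b, pair(pair(b, a), pair(b, pair(a, a))))), m(a, b, pair(pair(b, a), pair(b, b)))), pair(pair(a, pair(a, a)), pair(m(a, b, pair(pair(b, a), pair(b, b))), a))))  →  pair(a, m(pair(b, pair(a, b)), pair(pair(b, m(m(b, b, pair(pair(b, a), pair(b, a))), b, pair(pair(b, a), pair(b, pair(a, a))))), m(a, b, pair(pair(b, a), pair(b, b)))), pair(pair(a, pair(a, a)), pair(m(a, b, pair(pair(b, a), pair(b, b))), a))))   [R3 at 2.1.1]
2. pair(a, m(pair(b, pair(a, b)), pair(pair(b, m(m(b, b, pair(pair(b, a), pair(b, a))), b, pair(pair(b, a), pair(b, pair(a, a))))), m(a, b, pair(pair(b, a), pair(b, b)))), pair(pair(a, pair(a, a)), pair(m(a, b, pair(pair(b, a), pair(b, b))), a))))  →  pair(a, m(pair(b, pair(a, b)), pair(pair(b, m(b, b, pair(pair(b, a), pair(b, a)))), m(a, b, pair(pair(b, a), pair(b, b)))), pair(pair(a, pair(a, a)), pair(m(a, b, pair(pair(b, a), pair(b, b))), a))))   [R3 at 2.2.1.2]
3. pair(a, m(pair(b, pair(a, b)), pair(pair(b, m(b, b, pair(pair(b, a), pair(b, a)))), m(a, b, pair(pair(b, a), pair(b, b)))), pair(pair(a, pair(a, a)), pair(m(a, b, pair(pair(b, a), pair(b, b))), a))))  →  pair(a, m(pair(b, pair(a, b)), pair(pair(b, b), m(a, b, pair(pair(b, a), pair(b, b)))), pair(pair(a, pair(a, a)), pair(m(a, b, pair(pair(b, a), pair(b, b))), a))))   [R3 at 2.2.1.2]
4. pair(a, m(pair(b, pair(a, b)), pair(pair(b, b), m(a, b, pair(pair(b, a), pair(b, b)))), pair(pair(a, pair(a, a)), pair(m(a, b, pair(pair(b, a), pair(b, b))), a))))  →  pair(a, m(pair(b, pair(a, b)), pair(pair(b, b), a), pair(pair(a, pair(a, a)), pair(m(a, b, pair(pair(b, a), pair(b, b))), a))))   [R3 at 2.2.2]
5. pair(a, m(pair(b, pair(a, b)), pair(pair(b, b), a), pair(pair(a, pair(a, a)), pair(m(a, b, pair(pair(b, a), pair(b, b))), a))))  →  pair(a, m(pair(b, pair(a, b)), pair(pair(b, b), a), pair(pair(a, pair(a, a)), pair(a, a))))   [R3 at 2.3.2.1]
6. pair(a, m(pair(b, pair(a, b)), pair(pair(b, b), a), pair(pair(a, pair(a, a)), pair(a, a))))  →  pair(a, pair(a, b))   [R1 at 2]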